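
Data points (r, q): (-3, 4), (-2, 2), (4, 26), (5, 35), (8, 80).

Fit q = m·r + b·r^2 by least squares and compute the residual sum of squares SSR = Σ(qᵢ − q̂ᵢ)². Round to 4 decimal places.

From the data, Σr·r = 118, Σr·r^2 = 666, Σr^2·r^2 = 5074.
Right-hand side: Σr·q = 903, Σr^2·q = 6455.
Eliminating b: 5074·(row 1) − 666·(row 2) gives 155176·m = 5074·903 − 666·6455 = 282792, so m = 35349/19397.
Then b = (6455 − 666·(35349/19397))/5074 = 40073/38794.
Residuals: 389/2282, 29346/19397, 42342/19397, 2475/38794, -13368/19397; SSR = 293365/38794.

SSR = 7.5621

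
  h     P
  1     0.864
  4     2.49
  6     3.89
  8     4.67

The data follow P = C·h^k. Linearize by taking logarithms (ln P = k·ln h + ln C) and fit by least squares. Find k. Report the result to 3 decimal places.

k = 0.819

Taking logs, ln P = k·ln h + ln C, so regress ln P on ln h.
Over the data: Σln h = 5.2575, Σ(ln h)² = 9.4563, Σln P = 3.6657, Σln h·ln P = 6.9034.
Normal system: [[9.4563, 5.2575]; [5.2575, 4]]·[k, ln C]ᵀ = [6.9034, 3.6657]ᵀ.
Δ = 9.4563·4 − (5.2575)² = 10.1839; k = (6.9034·4 − 5.2575·3.6657)/10.1839 = 0.81907, ln C = (9.4563·3.6657 − 5.2575·6.9034)/10.1839 = -0.16014.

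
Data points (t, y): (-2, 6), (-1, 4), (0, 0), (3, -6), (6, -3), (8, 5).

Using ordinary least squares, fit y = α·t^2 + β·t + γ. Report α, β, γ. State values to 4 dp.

α = 0.4590, β = -3.0282, γ = -0.6542

Compute the Gram sums: Σt^2·t^2 = 5490, Σt^2·t = 746, Σt^2 = 114, Σt·t = 114, Σt = 14, Σ1 = 6.
Right-hand side: Σt^2·y = 186, Σt·y = -12, Σy = 6.
Normal equations: [[5490, 746, 114]; [746, 114, 14]; [114, 14, 6]]·[α, β, γ]ᵀ = [186, -12, 6]ᵀ.
Row-reducing yields α = 1146/2497, β = -15123/4994, γ = -297/454.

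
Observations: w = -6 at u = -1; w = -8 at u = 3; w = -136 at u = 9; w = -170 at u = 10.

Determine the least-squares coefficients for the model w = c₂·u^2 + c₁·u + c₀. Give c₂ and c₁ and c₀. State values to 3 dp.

c₂ = -2.054, c₁ = 3.502, c₀ = -0.328

The normal system XᵀX·[c₂, c₁, c₀]ᵀ = Xᵀw is [[16643, 1755, 191]; [1755, 191, 21]; [191, 21, 4]]·[c₂, c₁, c₀]ᵀ = [-28094, -2942, -320]ᵀ.
Solving the 3×3 system (Gaussian elimination) gives c₂ = -5023/2446, c₁ = 145621/41582, c₀ = -6825/20791.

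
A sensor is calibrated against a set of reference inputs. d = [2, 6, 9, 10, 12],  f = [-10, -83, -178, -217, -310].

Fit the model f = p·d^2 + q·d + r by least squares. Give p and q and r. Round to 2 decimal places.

p = -1.98, q = -2.17, r = 2.08

Compute the Gram sums: Σd^2·d^2 = 38609, Σd^2·d = 3681, Σd^2 = 365, Σd·d = 365, Σd = 39, Σ1 = 5.
Moment sums: Σd^2·f = -83786, Σd·f = -8010, Σf = -798.
So XᵀX·[p, q, r]ᵀ = Xᵀf: [[38609, 3681, 365]; [3681, 365, 39]; [365, 39, 5]]·[p, q, r]ᵀ = [-83786, -8010, -798]ᵀ.
Solving the 3×3 system (Gaussian elimination) gives p = -78944/39819, q = -28846/13273, r = 82796/39819.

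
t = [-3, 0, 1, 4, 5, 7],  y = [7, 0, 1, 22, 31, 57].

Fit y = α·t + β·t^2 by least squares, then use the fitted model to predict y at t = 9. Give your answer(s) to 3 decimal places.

The normal equations are: 100·α + 506·β = 622;  506·α + 3364·β = 3984.
(Σt·t = 100, Σt·t^2 = 506, Σt^2·t^2 = 3364, Σt·y = 622, Σt^2·y = 3984.)
det = 100·3364 − 506² = 80364.
α = (622·3364 − 506·3984)/80364 = 19126/20091; β = (100·3984 − 506·622)/80364 = 20917/20091.
At t = 9: ŷ = (19126/20091)·(9) + (20917/20091)·(81) = 622137/6697.

ŷ = 92.898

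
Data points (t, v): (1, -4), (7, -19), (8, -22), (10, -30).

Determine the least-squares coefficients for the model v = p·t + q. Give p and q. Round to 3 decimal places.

p = -2.789, q = -0.622

From the data, Σt·t = 214, Σt = 26, Σ1 = 4.
Moment sums: Σt·v = -613, Σv = -75.
So AᵀA·[p, q]ᵀ = Aᵀv: [[214, 26]; [26, 4]]·[p, q]ᵀ = [-613, -75]ᵀ.
Determinant 214·4 − 26² = 180.
p = ((-613)·4 − 26·(-75))/180 = -251/90; q = (214·(-75) − 26·(-613))/180 = -28/45.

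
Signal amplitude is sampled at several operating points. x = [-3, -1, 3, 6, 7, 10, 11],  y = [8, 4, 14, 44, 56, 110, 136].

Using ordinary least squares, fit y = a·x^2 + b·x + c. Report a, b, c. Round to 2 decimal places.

Compute the Gram sums: Σx^2·x^2 = 28501, Σx^2·x = 2889, Σx^2 = 325, Σx·x = 325, Σx = 33, Σ1 = 7.
For Mᵀy: Σx^2·y = 31986, Σx·y = 3266, Σy = 372.
Normal equations: [[28501, 2889, 325]; [2889, 325, 33]; [325, 33, 7]]·[a, b, c]ᵀ = [31986, 3266, 372]ᵀ.
Inverting the 3×3 Gram matrix, [a, b, c]ᵀ = [64329/62893, 46196/62893, 137829/62893]ᵀ.

a = 1.02, b = 0.73, c = 2.19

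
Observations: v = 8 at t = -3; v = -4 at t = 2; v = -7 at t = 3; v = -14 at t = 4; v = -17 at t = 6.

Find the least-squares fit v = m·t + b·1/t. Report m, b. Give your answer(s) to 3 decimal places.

Sums needed: Σt·t = 74, Σt·1/t = 5, Σ1/t·1/t = 9/16.
Right-hand side: Σt·v = -211, Σ1/t·v = -40/3.
Determinant 74·(9/16) − 5² = 133/8.
m = ((-211)·(9/16) − 5·(-40/3))/(133/8) = -2497/798; b = (74·(-40/3) − 5·(-211))/(133/8) = 1640/399.

m = -3.129, b = 4.110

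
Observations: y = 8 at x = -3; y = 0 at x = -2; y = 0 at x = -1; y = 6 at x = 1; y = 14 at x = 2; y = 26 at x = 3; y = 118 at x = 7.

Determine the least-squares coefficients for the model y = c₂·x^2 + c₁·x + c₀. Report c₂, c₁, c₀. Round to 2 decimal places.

c₂ = 1.95, c₁ = 3.21, c₀ = -0.04

Entries of MᵀM: Σx^2·x^2 = 2597, Σx^2·x = 343, Σx^2 = 77, Σx·x = 77, Σx = 7, Σ1 = 7.
Moment sums: Σx^2·y = 6150, Σx·y = 914, Σy = 172.
Normal equations: [[2597, 343, 77]; [343, 77, 7]; [77, 7, 7]]·[c₂, c₁, c₀]ᵀ = [6150, 914, 172]ᵀ.
Solving the 3×3 system (Gaussian elimination) gives c₂ = 899/462, c₁ = 1481/462, c₀ = -3/77.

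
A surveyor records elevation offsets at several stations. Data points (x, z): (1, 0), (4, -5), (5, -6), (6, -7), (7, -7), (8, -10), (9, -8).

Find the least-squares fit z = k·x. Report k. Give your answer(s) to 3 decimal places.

k = -1.077

The normal system MᵀM·[k]ᵀ = Mᵀz is [[272]]·[k]ᵀ = [-293]ᵀ.
k = (-293)/272 = -1.07721.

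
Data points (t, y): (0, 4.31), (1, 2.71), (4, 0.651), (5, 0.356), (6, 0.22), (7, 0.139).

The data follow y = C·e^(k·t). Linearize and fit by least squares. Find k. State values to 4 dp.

k = -0.4952

Let Y = ln y. Fitting Y = k·t + ln C by least squares:
AᵀA = [[127.0000, 23.0000]; [23.0000, 6]], rhs = [-28.7819, -2.4916]ᵀ  (here Σt = 23.0000, Σ(t)² = 127.0000, Σln y = -2.4916, Σt·ln y = -28.7819).
Slope k = (n·Σt·ln y − Σt·Σln y)/(n·Σ(t)² − (Σt)²) = (6·-28.7819 − 23.0000·-2.4916)/233.0000 = -0.49521; ln C = (Σln y − k·Σt)/n = 1.48305.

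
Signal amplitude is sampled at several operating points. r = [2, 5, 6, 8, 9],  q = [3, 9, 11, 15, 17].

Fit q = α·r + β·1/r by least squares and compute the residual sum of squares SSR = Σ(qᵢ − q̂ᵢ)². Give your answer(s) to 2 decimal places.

SSR = 0.05

From the data, Σr·r = 210, Σr·1/r = 5, Σ1/r·1/r = 44809/129600.
And Σr·q = 390, Σ1/r·q = 3203/360.
AᵀA·[α, β]ᵀ = Aᵀq becomes [[210, 5]; [5, 44809/129600]]·[α, β]ᵀ = [390, 3203/360]ᵀ.
Eliminating β: (44809/129600)·(row 1) − 5·(row 2) gives (205663/4320)·α = (44809/129600)·390 − 5·(3203/360) = 390337/4320, so α = 390337/205663.
Then β = ((3203/360) − 5·(390337/205663))/(44809/129600) = -352440/205663.
Residuals: 12535/205663, -30230/205663, -20989/205663, 6304/205663, 22398/205663; SSR = 9982/205663.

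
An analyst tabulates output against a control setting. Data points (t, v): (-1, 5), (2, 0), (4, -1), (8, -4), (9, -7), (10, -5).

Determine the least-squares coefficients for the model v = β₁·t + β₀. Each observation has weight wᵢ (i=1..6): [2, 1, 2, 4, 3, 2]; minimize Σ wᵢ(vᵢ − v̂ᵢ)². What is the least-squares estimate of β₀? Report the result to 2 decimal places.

The normal system AᵀWA·[β₁, β₀]ᵀ = AᵀWv is [[737, 87]; [87, 14]]·[β₁, β₀]ᵀ = [-435, -39]ᵀ.
Determinant 737·14 − 87² = 2749.
β₁ = ((-435)·14 − 87·(-39))/2749 = -2697/2749; β₀ = (737·(-39) − 87·(-435))/2749 = 9102/2749.

β₀ = 3.31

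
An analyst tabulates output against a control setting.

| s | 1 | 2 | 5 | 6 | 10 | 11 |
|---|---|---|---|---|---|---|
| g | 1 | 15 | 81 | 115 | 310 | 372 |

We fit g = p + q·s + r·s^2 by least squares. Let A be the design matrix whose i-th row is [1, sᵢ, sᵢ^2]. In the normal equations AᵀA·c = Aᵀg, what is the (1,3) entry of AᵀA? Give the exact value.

Row 1 ↔ basis 1, column 3 ↔ basis s^2, so (AᵀA)_{1,3} = Σᵢ s^2 = (1)·(1) + (1)·(4) + (1)·(25) + (1)·(36) + (1)·(100) + (1)·(121) = 287.

287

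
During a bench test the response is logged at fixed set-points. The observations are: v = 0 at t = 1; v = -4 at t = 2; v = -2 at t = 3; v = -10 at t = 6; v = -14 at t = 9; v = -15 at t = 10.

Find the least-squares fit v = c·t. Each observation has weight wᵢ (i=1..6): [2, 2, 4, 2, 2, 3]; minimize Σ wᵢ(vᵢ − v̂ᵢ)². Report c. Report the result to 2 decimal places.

Entries of AᵀWA: Σwᵢ·t·t = 580.
For AᵀWv: Σwᵢ·t·v = -862.
AᵀWA·[c]ᵀ = AᵀWv becomes [[580]]·[c]ᵀ = [-862]ᵀ.
c = (-862)/580 = -1.48621.

c = -1.49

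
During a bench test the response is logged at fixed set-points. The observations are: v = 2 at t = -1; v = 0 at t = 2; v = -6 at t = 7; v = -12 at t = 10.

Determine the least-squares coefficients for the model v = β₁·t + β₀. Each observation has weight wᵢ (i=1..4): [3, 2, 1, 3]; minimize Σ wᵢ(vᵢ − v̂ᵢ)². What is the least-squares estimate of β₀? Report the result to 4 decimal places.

Compute the Gram sums: Σwᵢ·t·t = 360, Σwᵢ·t = 38, Σwᵢ·1 = 9.
And Σwᵢ·t·v = -408, Σwᵢ·v = -36.
AᵀWA·[β₁, β₀]ᵀ = AᵀWv becomes [[360, 38]; [38, 9]]·[β₁, β₀]ᵀ = [-408, -36]ᵀ.
Δ = 360·9 − 38² = 1796.
β₁ = ((-408)·9 − 38·(-36))/1796 = -576/449; β₀ = (360·(-36) − 38·(-408))/1796 = 636/449.

β₀ = 1.4165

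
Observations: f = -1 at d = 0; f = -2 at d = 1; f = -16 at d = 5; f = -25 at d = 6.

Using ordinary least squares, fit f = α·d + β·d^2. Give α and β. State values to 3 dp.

α = -0.282, β = -0.627

MᵀM·[α, β]ᵀ = Mᵀf reads: 62·α + 342·β = -232;  342·α + 1922·β = -1302.
(Σd·d = 62, Σd·d^2 = 342, Σd^2·d^2 = 1922, Σd·f = -232, Σd^2·f = -1302.)
Δ = 62·1922 − 342² = 2200.
α = ((-232)·1922 − 342·(-1302))/2200 = -31/110; β = (62·(-1302) − 342·(-232))/2200 = -69/110.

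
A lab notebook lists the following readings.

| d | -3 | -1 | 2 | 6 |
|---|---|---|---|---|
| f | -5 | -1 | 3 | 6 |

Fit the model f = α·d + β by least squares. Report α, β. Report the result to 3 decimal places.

α = 1.196, β = -0.446

Forming XᵀX = [[50, 4]; [4, 4]] and Xᵀf = [58, 3]ᵀ gives XᵀX·[α, β]ᵀ = Xᵀf.
Eliminating β: 4·(row 1) − 4·(row 2) gives 184·α = 4·58 − 4·3 = 220, so α = 55/46.
Then β = (3 − 4·(55/46))/4 = -41/92.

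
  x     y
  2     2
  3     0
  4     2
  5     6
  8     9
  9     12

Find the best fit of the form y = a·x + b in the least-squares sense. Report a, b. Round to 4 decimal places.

Normal-equation sums: Σx·x = 199, Σx = 31, Σ1 = 6.
For Aᵀy: Σx·y = 222, Σy = 31.
So AᵀA·[a, b]ᵀ = Aᵀy: [[199, 31]; [31, 6]]·[a, b]ᵀ = [222, 31]ᵀ.
det = 199·6 − 31² = 233.
a = (222·6 − 31·31)/233 = 371/233; b = (199·31 − 31·222)/233 = -713/233.

a = 1.5923, b = -3.0601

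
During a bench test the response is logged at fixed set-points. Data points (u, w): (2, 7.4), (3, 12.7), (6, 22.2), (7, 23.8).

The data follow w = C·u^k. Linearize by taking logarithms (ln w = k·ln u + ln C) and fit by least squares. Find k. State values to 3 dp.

Let Y = ln w. Fitting Y = k·ln u + ln C by least squares:
AᵀA = [[8.6844, 5.5294]; [5.5294, 4]], rhs = [15.9021, 10.8129]ᵀ  (here Σln u = 5.5294, Σ(ln u)² = 8.6844, Σln w = 10.8129, Σln u·ln w = 15.9021).
Solving (det = 4.1629): k = 0.91750, ln C = 1.43490.

k = 0.917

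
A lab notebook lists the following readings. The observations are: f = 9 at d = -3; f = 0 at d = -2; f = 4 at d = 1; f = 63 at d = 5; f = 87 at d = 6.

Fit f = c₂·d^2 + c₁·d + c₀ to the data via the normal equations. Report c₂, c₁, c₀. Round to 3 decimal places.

Normal-equation sums: Σd^2·d^2 = 2019, Σd^2·d = 307, Σd^2 = 75, Σd·d = 75, Σd = 7, Σ1 = 5.
Moment sums: Σd^2·f = 4792, Σd·f = 814, Σf = 163.
Solving the 3×3 system (Gaussian elimination) gives c₂ = 21683/10928, c₁ = 31007/10928, c₀ = -6201/5464.

c₂ = 1.984, c₁ = 2.837, c₀ = -1.135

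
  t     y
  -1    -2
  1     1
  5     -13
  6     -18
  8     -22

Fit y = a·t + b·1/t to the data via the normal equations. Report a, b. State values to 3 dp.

a = -2.897, b = 4.385

Compute the Gram sums: Σt·t = 127, Σt·1/t = 5, Σ1/t·1/t = 30001/14400.
For Aᵀy: Σt·y = -346, Σ1/t·y = -107/20.
So AᵀA·[a, b]ᵀ = Aᵀy: [[127, 5]; [5, 30001/14400]]·[a, b]ᵀ = [-346, -107/20]ᵀ.
det = 127·(30001/14400) − 5² = 3450127/14400.
a = ((-346)·(30001/14400) − 5·(-107/20))/(3450127/14400) = -9995146/3450127; b = (127·(-107/20) − 5·(-346))/(3450127/14400) = 15127920/3450127.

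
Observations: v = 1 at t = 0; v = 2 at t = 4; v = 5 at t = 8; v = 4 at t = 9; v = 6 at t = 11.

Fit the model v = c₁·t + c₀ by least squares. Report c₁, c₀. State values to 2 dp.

c₁ = 0.45, c₀ = 0.72

The normal equations are: 282·c₁ + 32·c₀ = 150;  32·c₁ + 5·c₀ = 18.
(Σt·t = 282, Σt = 32, Σ1 = 5, Σt·v = 150, Σv = 18.)
Eliminating c₀: 5·(row 1) − 32·(row 2) gives 386·c₁ = 5·150 − 32·18 = 174, so c₁ = 87/193.
Then c₀ = (18 − 32·(87/193))/5 = 138/193.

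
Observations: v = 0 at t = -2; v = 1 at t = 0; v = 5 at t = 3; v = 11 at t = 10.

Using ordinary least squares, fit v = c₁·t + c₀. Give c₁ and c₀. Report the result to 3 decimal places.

c₁ = 0.946, c₀ = 1.650

Sums needed: Σt·t = 113, Σt = 11, Σ1 = 4.
Right-hand side: Σt·v = 125, Σv = 17.
Normal equations: [[113, 11]; [11, 4]]·[c₁, c₀]ᵀ = [125, 17]ᵀ.
Δ = 113·4 − 11² = 331.
c₁ = (125·4 − 11·17)/331 = 313/331; c₀ = (113·17 − 11·125)/331 = 546/331.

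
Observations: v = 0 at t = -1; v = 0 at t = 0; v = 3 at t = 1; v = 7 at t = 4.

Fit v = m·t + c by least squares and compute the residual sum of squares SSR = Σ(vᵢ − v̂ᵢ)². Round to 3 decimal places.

SSR = 1.500

From the data, Σt·t = 18, Σt = 4, Σ1 = 4.
And Σt·v = 31, Σv = 10.
Normal equations: [[18, 4]; [4, 4]]·[m, c]ᵀ = [31, 10]ᵀ.
Eliminating c: 4·(row 1) − 4·(row 2) gives 56·m = 4·31 − 4·10 = 84, so m = 3/2.
Then c = (10 − 4·(3/2))/4 = 1.
Residuals: 1/2, -1, 1/2, 0; SSR = 3/2.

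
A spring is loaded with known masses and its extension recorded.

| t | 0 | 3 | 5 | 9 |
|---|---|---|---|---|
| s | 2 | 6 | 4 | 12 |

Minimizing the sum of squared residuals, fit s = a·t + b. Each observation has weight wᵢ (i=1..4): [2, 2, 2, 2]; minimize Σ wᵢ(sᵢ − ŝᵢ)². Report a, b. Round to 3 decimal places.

a = 1.029, b = 1.626

Normal-equation sums: Σwᵢ·t·t = 230, Σwᵢ·t = 34, Σwᵢ·1 = 8.
Right-hand side: Σwᵢ·t·s = 292, Σwᵢ·s = 48.
Determinant 230·8 − 34² = 684.
a = (292·8 − 34·48)/684 = 176/171; b = (230·48 − 34·292)/684 = 278/171.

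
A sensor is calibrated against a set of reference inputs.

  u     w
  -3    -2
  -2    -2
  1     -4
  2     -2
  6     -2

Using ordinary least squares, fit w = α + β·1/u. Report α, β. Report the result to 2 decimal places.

α = -2.21, β = -1.11

Entries of XᵀX: Σ1 = 5, Σ1/u = 5/6, Σ1/u·1/u = 59/36.
Right-hand side: Σw = -12, Σ1/u·w = -11/3.
XᵀX·[α, β]ᵀ = Xᵀw becomes [[5, 5/6]; [5/6, 59/36]]·[α, β]ᵀ = [-12, -11/3]ᵀ.
Δ = 5·(59/36) − (5/6)² = 15/2.
α = ((-12)·(59/36) − (5/6)·(-11/3))/(15/2) = -299/135; β = (5·(-11/3) − (5/6)·(-12))/(15/2) = -10/9.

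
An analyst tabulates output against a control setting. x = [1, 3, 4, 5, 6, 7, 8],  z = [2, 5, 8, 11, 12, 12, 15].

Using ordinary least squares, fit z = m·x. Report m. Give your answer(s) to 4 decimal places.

From the data, Σx·x = 200.
Moment sums: Σx·z = 380.
Normal equations: [[200]]·[m]ᵀ = [380]ᵀ.
Hence m = 380 / 200 ≈ 1.9.

m = 1.9000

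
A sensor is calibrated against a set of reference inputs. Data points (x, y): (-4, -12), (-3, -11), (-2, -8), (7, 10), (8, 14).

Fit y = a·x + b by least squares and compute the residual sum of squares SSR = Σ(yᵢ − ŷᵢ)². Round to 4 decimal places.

SSR = 2.4496

MᵀM·[a, b]ᵀ = Mᵀy reads: 142·a + 6·b = 279;  6·a + 5·b = -7.
Δ = 142·5 − 6² = 674.
a = (279·5 − 6·(-7))/674 = 1437/674; b = (142·(-7) − 6·279)/674 = -1334/337.
Residuals: 164/337, -435/674, 75/337, -651/674, 304/337; SSR = 1651/674.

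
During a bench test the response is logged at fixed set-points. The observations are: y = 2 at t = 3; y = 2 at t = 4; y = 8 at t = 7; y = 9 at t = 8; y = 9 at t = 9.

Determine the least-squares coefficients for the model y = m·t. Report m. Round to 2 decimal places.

m = 1.02

Compute the Gram sums: Σt·t = 219.
Moment sums: Σt·y = 223.
Normal equations: [[219]]·[m]ᵀ = [223]ᵀ.
m = 223/219 = 1.01826.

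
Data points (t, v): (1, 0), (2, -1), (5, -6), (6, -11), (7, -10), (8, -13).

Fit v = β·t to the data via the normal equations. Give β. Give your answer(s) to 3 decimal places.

β = -1.520

With design matrix M, MᵀM = [[179]] and Mᵀv = [-272]ᵀ.
β = (-272)/179 = -1.51955.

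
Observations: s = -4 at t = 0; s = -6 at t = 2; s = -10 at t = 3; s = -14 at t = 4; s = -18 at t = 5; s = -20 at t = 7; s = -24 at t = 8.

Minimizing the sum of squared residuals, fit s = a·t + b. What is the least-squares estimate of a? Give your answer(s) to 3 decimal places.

Compute the Gram sums: Σt·t = 167, Σt = 29, Σ1 = 7.
And Σt·s = -520, Σs = -96.
Eliminating b: 7·(row 1) − 29·(row 2) gives 328·a = 7·(-520) − 29·(-96) = -856, so a = -107/41.
Then b = ((-96) − 29·(-107/41))/7 = -119/41.

a = -2.610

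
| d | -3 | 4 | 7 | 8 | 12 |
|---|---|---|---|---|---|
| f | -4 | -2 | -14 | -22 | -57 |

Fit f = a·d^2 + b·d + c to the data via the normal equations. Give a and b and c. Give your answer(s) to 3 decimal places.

a = -0.486, b = 0.849, c = 2.860

Normal-equation sums: Σd^2·d^2 = 27570, Σd^2·d = 2620, Σd^2 = 282, Σd·d = 282, Σd = 28, Σ1 = 5.
Right-hand side: Σd^2·f = -10370, Σd·f = -954, Σf = -99.
XᵀX·[a, b, c]ᵀ = Xᵀf becomes [[27570, 2620, 282]; [2620, 282, 28]; [282, 28, 5]]·[a, b, c]ᵀ = [-10370, -954, -99]ᵀ.
Solving the 3×3 system (Gaussian elimination) gives a = -229192/471523, b = 400339/471523, c = 58625/20501.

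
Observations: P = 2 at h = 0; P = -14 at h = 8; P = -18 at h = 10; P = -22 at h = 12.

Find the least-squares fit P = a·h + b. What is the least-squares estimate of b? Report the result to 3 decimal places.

b = 2.000

With design matrix X, XᵀX = [[308, 30]; [30, 4]] and XᵀP = [-556, -52]ᵀ.
Eliminating b: 4·(row 1) − 30·(row 2) gives 332·a = 4·(-556) − 30·(-52) = -664, so a = -2.
Then b = ((-52) − 30·(-2))/4 = 2.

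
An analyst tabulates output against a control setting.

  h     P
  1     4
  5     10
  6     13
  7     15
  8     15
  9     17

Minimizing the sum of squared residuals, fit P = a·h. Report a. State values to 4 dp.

a = 1.9922

Entries of MᵀM: Σh·h = 256.
Right-hand side: Σh·P = 510.
MᵀM·[a]ᵀ = MᵀP becomes [[256]]·[a]ᵀ = [510]ᵀ.
a = 510/256 = 1.99219.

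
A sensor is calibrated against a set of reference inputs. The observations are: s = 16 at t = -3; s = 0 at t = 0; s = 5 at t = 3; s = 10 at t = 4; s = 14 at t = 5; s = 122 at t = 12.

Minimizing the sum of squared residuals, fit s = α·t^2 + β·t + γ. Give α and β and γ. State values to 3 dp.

With design matrix M, MᵀM = [[21779, 1917, 203]; [1917, 203, 21]; [203, 21, 6]] and Mᵀs = [18267, 1541, 167]ᵀ.
Row-reducing yields α = 359897/356483, β = -719998/356483, γ = 265588/356483.

α = 1.010, β = -2.020, γ = 0.745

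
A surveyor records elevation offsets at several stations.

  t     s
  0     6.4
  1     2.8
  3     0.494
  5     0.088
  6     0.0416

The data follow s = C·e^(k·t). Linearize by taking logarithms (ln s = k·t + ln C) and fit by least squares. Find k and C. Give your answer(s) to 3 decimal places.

With ln sᵢ as the transformed response and tᵢ as the regressor:
Σt = 15.0000, Σ(t)² = 71.0000, Σln s = -3.4294, Σt·ln s = -32.3161.
Normal system: [[71.0000, 15.0000]; [15.0000, 5]]·[k, ln C]ᵀ = [-32.3161, -3.4294]ᵀ.
Solving (det = 130.0000): k = -0.84723, ln C = 1.85581, so C = exp(1.85581) = 6.39688.

k = -0.847, C = 6.397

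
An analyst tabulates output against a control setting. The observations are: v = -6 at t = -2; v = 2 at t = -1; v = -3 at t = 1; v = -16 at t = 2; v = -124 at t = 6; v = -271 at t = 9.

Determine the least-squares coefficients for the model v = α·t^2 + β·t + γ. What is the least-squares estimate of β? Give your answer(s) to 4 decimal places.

β = -2.4254

From the data, Σt^2·t^2 = 7891, Σt^2·t = 945, Σt^2 = 127, Σt·t = 127, Σt = 15, Σ1 = 6.
And Σt^2·v = -26504, Σt·v = -3208, Σv = -418.
So MᵀM·[α, β, γ]ᵀ = Mᵀv: [[7891, 945, 127]; [945, 127, 15]; [127, 15, 6]]·[α, β, γ]ᵀ = [-26504, -3208, -418]ᵀ.
Row-reducing yields α = -334439/107846, β = -261569/107846, γ = 109805/53923.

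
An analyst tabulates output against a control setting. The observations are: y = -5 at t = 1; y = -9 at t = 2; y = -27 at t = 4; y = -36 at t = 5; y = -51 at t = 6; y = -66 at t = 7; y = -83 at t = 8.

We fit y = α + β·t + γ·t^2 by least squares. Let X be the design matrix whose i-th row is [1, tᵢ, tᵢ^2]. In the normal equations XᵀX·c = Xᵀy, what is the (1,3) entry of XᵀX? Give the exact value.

195

Row 1 ↔ basis 1, column 3 ↔ basis t^2, so (XᵀX)_{1,3} = Σᵢ t^2 = (1)·(1) + (1)·(4) + (1)·(16) + (1)·(25) + (1)·(36) + (1)·(49) + (1)·(64) = 195.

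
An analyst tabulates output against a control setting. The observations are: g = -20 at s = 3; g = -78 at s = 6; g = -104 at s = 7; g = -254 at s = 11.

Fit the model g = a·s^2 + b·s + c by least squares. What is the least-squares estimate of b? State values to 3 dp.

Entries of AᵀA: Σs^2·s^2 = 18419, Σs^2·s = 1917, Σs^2 = 215, Σs·s = 215, Σs = 27, Σ1 = 4.
Right-hand side: Σs^2·g = -38818, Σs·g = -4050, Σg = -456.
Normal equations: [[18419, 1917, 215]; [1917, 215, 27]; [215, 27, 4]]·[a, b, c]ᵀ = [-38818, -4050, -456]ᵀ.
Row-reducing yields a = -7939/3916, b = -3321/3916, c = 1357/1958.

b = -0.848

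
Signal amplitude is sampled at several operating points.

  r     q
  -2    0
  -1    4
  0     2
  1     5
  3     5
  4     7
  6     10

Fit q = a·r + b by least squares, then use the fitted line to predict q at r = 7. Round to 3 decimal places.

q̂ = 10.408

XᵀX·[a, b]ᵀ = Xᵀq reads: 67·a + 11·b = 104;  11·a + 7·b = 33.
Eliminating b: 7·(row 1) − 11·(row 2) gives 348·a = 7·104 − 11·33 = 365, so a = 365/348.
Then b = (33 − 11·(365/348))/7 = 1067/348.
At r = 7: q̂ = (365/348)·(7) + (1067/348)·(1) = 1811/174.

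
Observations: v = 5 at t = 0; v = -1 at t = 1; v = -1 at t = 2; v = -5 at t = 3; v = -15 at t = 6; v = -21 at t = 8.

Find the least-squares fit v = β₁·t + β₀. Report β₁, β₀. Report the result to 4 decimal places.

With design matrix X, XᵀX = [[114, 20]; [20, 6]] and Xᵀv = [-276, -38]ᵀ.
Eliminating β₀: 6·(row 1) − 20·(row 2) gives 284·β₁ = 6·(-276) − 20·(-38) = -896, so β₁ = -224/71.
Then β₀ = ((-38) − 20·(-224/71))/6 = 297/71.

β₁ = -3.1549, β₀ = 4.1831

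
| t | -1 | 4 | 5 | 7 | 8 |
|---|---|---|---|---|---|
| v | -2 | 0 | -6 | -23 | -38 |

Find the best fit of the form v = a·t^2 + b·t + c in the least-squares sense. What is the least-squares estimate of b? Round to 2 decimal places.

b = 3.76

Sums needed: Σt^2·t^2 = 7379, Σt^2·t = 1043, Σt^2 = 155, Σt·t = 155, Σt = 23, Σ1 = 5.
Right-hand side: Σt^2·v = -3711, Σt·v = -493, Σv = -69.
Normal equations: [[7379, 1043, 155]; [1043, 155, 23]; [155, 23, 5]]·[a, b, c]ᵀ = [-3711, -493, -69]ᵀ.
Inverting the 3×3 Gram matrix, [a, b, c]ᵀ = [-8081/7392, 843/224, 10267/3696]ᵀ.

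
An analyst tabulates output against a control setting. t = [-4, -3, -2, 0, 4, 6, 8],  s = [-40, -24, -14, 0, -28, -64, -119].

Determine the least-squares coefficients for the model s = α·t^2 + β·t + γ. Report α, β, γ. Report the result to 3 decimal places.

Sums needed: Σt^2·t^2 = 6001, Σt^2·t = 693, Σt^2 = 145, Σt·t = 145, Σt = 9, Σ1 = 7.
For Mᵀs: Σt^2·s = -11280, Σt·s = -1188, Σs = -289.
Normal equations: [[6001, 693, 145]; [693, 145, 9]; [145, 9, 7]]·[α, β, γ]ᵀ = [-11280, -1188, -289]ᵀ.
Inverting the 3×3 Gram matrix, [α, β, γ]ᵀ = [-512285/250824, 136725/83608, -135599/125412]ᵀ.

α = -2.042, β = 1.635, γ = -1.081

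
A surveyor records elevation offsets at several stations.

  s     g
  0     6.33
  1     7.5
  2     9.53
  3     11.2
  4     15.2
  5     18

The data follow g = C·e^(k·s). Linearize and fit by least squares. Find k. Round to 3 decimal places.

With ln gᵢ as the transformed response and sᵢ as the regressor:
XᵀX = [[55.0000, 15.0000]; [15.0000, 6]], rhs = [39.1086, 14.1422]ᵀ  (here Σs = 15.0000, Σ(s)² = 55.0000, Σln g = 14.1422, Σs·ln g = 39.1086).
Δ = 55.0000·6 − (15.0000)² = 105.0000; k = (39.1086·6 − 15.0000·14.1422)/105.0000 = 0.21446, ln C = (55.0000·14.1422 − 15.0000·39.1086)/105.0000 = 1.82090.

k = 0.214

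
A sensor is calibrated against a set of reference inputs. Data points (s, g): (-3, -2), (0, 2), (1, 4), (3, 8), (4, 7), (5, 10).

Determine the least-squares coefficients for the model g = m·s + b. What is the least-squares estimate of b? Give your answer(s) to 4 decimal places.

Compute the Gram sums: Σs·s = 60, Σs = 10, Σ1 = 6.
Moment sums: Σs·g = 112, Σg = 29.
So XᵀX·[m, b]ᵀ = Xᵀg: [[60, 10]; [10, 6]]·[m, b]ᵀ = [112, 29]ᵀ.
Eliminating b: 6·(row 1) − 10·(row 2) gives 260·m = 6·112 − 10·29 = 382, so m = 191/130.
Then b = (29 − 10·(191/130))/6 = 31/13.

b = 2.3846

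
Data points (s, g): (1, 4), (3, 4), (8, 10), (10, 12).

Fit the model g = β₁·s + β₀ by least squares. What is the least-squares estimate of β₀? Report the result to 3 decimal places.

Normal-equation sums: Σs·s = 174, Σs = 22, Σ1 = 4.
And Σs·g = 216, Σg = 30.
Eliminating β₀: 4·(row 1) − 22·(row 2) gives 212·β₁ = 4·216 − 22·30 = 204, so β₁ = 51/53.
Then β₀ = (30 − 22·(51/53))/4 = 117/53.

β₀ = 2.208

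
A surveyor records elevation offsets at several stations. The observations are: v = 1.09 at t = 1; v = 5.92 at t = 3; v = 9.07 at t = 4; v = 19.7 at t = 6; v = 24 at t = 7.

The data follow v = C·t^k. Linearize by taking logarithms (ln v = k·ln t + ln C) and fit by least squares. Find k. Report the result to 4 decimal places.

Linearized form: ln v = k·ln t + ln C. From the 5 transformed points,
Sums: Σln t = 6.2226, Σ(ln t)² = 10.1257, Σln v = 10.2282, Σln t·ln v = 16.5352.
Normal system: [[10.1257, 6.2226]; [6.2226, 5]]·[k, ln C]ᵀ = [16.5352, 10.2282]ᵀ.
Solving (det = 11.9082): k = 1.59810, ln C = 0.05677.

k = 1.5981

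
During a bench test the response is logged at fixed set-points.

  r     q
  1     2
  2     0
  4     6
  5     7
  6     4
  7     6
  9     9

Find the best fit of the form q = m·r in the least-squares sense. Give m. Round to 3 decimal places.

Sums needed: Σr·r = 212.
For Mᵀq: Σr·q = 208.
So MᵀM·[m]ᵀ = Mᵀq: [[212]]·[m]ᵀ = [208]ᵀ.
m = 208/212 = 0.981132.

m = 0.981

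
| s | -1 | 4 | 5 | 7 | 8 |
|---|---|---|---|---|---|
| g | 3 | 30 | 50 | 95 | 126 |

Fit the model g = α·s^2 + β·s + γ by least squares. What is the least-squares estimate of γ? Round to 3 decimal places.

γ = 0.519

From the data, Σs^2·s^2 = 7379, Σs^2·s = 1043, Σs^2 = 155, Σs·s = 155, Σs = 23, Σ1 = 5.
Right-hand side: Σs^2·g = 14452, Σs·g = 2040, Σg = 304.
So MᵀM·[α, β, γ]ᵀ = Mᵀg: [[7379, 1043, 155]; [1043, 155, 23]; [155, 23, 5]]·[α, β, γ]ᵀ = [14452, 2040, 304]ᵀ.
Row-reducing yields α = 1061/528, β = -7/16, γ = 137/264.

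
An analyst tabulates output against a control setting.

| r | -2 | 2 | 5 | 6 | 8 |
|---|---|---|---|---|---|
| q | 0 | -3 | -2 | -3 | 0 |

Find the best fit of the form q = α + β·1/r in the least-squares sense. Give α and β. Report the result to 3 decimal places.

Compute the Gram sums: Σ1 = 5, Σ1/r = 59/120, Σ1/r·1/r = 8401/14400.
Moment sums: Σq = -8, Σ1/r·q = -12/5.
det = 5·(8401/14400) − (59/120)² = 9631/3600.
α = ((-8)·(8401/14400) − (59/120)·(-12/5))/(9631/3600) = -12554/9631; β = (5·(-12/5) − (59/120)·(-8))/(9631/3600) = -29040/9631.

α = -1.303, β = -3.015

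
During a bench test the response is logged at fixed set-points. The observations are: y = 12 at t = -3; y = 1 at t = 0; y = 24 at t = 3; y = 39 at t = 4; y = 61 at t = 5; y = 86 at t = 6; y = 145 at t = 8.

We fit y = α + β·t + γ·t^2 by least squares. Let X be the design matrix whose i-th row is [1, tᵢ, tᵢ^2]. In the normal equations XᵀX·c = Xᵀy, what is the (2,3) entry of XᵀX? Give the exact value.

Row 2 ↔ basis t, column 3 ↔ basis t^2, so (XᵀX)_{2,3} = Σᵢ (t)·(t^2) = (-3)·(9) + (0)·(0) + (3)·(9) + (4)·(16) + (5)·(25) + (6)·(36) + (8)·(64) = 917.

917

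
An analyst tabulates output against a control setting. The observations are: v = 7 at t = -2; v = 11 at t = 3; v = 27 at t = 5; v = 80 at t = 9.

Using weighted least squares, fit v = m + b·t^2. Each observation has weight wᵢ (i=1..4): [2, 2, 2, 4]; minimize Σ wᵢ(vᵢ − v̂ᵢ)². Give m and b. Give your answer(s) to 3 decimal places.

Compute the Gram sums: Σwᵢ·1 = 10, Σwᵢ·t^2 = 400, Σwᵢ·t^2·t^2 = 27688.
Moment sums: Σwᵢ·v = 410, Σwᵢ·t^2·v = 27524.
MᵀWM·[m, b]ᵀ = MᵀWv becomes [[10, 400]; [400, 27688]]·[m, b]ᵀ = [410, 27524]ᵀ.
Eliminating b: 27688·(row 1) − 400·(row 2) gives 116880·m = 27688·410 − 400·27524 = 342480, so m = 1427/487.
Then b = (27524 − 400·(1427/487))/27688 = 927/974.

m = 2.930, b = 0.952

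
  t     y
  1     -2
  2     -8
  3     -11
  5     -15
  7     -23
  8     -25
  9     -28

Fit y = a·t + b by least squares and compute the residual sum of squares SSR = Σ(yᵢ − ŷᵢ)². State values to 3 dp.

SSR = 7.569

Normal-equation sums: Σt·t = 233, Σt = 35, Σ1 = 7.
Moment sums: Σt·y = -739, Σy = -112.
Normal equations: [[233, 35]; [35, 7]]·[a, b]ᵀ = [-739, -112]ᵀ.
Eliminating b: 7·(row 1) − 35·(row 2) gives 406·a = 7·(-739) − 35·(-112) = -1253, so a = -179/58.
Then b = ((-112) − 35·(-179/58))/7 = -33/58.
Residuals: 48/29, -73/58, -34/29, 1, -24/29, 15/58, 10/29; SSR = 439/58.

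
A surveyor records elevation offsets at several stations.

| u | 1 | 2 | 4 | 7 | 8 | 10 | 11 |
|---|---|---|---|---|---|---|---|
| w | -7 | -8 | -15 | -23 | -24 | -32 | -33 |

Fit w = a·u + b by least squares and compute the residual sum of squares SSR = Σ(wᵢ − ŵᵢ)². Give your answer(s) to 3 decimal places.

SSR = 5.498

AᵀA·[a, b]ᵀ = Aᵀw reads: 355·a + 43·b = -1119;  43·a + 7·b = -142.
Eliminating b: 7·(row 1) − 43·(row 2) gives 636·a = 7·(-1119) − 43·(-142) = -1727, so a = -1727/636.
Then b = ((-142) − 43·(-1727/636))/7 = -2293/636.
Residuals: -36/53, 659/636, -113/212, -41/106, 845/636, -263/212, 151/318; SSR = 3497/636.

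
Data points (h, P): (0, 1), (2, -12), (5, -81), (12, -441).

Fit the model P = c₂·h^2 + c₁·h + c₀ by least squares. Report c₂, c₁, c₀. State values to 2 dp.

With design matrix M, MᵀM = [[21377, 1861, 173]; [1861, 173, 19]; [173, 19, 4]] and MᵀP = [-65577, -5721, -533]ᵀ.
Row-reducing yields c₂ = -13633/4650, c₁ = -7999/4650, c₀ = 267/155.

c₂ = -2.93, c₁ = -1.72, c₀ = 1.72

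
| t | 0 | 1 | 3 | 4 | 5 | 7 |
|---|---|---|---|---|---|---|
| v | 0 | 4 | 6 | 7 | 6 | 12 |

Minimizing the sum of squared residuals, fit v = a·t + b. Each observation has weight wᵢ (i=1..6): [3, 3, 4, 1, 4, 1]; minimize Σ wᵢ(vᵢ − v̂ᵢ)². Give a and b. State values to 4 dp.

a = 1.2387, b = 1.3763

Forming AᵀWA = [[204, 46]; [46, 16]] and AᵀWv = [316, 79]ᵀ gives AᵀWA·[a, b]ᵀ = AᵀWv.
Determinant 204·16 − 46² = 1148.
a = (316·16 − 46·79)/1148 = 711/574; b = (204·79 − 46·316)/1148 = 395/287.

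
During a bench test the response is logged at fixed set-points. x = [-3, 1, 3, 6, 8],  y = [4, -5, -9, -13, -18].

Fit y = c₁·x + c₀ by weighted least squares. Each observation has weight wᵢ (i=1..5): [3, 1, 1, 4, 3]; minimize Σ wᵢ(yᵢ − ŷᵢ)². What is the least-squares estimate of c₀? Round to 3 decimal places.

c₀ = -2.043

Compute the Gram sums: Σwᵢ·x·x = 373, Σwᵢ·x = 43, Σwᵢ·1 = 12.
For AᵀWy: Σwᵢ·x·y = -812, Σwᵢ·y = -108.
So AᵀWA·[c₁, c₀]ᵀ = AᵀWy: [[373, 43]; [43, 12]]·[c₁, c₀]ᵀ = [-812, -108]ᵀ.
Determinant 373·12 − 43² = 2627.
c₁ = ((-812)·12 − 43·(-108))/2627 = -5100/2627; c₀ = (373·(-108) − 43·(-812))/2627 = -5368/2627.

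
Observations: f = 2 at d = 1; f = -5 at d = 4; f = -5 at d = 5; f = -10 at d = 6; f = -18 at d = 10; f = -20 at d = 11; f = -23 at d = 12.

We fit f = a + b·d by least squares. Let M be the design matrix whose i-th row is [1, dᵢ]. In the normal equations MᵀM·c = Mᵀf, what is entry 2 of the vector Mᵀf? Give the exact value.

-779

Entry 2 ↔ basis d, so (Mᵀf)_{2} = Σᵢ (d)·fᵢ = (1)·(2) + (4)·(-5) + (5)·(-5) + (6)·(-10) + (10)·(-18) + (11)·(-20) + (12)·(-23) = -779.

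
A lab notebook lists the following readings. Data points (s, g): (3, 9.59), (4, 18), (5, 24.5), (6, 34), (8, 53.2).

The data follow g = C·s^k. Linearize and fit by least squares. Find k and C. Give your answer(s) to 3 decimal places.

k = 1.721, C = 1.535

With ln gᵢ as the transformed response and ln sᵢ as the regressor:
XᵀX = [[13.2535, 7.9655]; [7.9655, 5]], rhs = [26.2208, 15.8502]ᵀ  (here Σln s = 7.9655, Σ(ln s)² = 13.2535, Σln g = 15.8502, Σln s·ln g = 26.2208).
Slope k = (n·Σln s·ln g − Σln s·Σln g)/(n·Σ(ln s)² − (Σln s)²) = (5·26.2208 − 7.9655·15.8502)/2.8177 = 1.72082; ln C = (Σln g − k·Σln s)/n = 0.42858, so C = exp(0.42858) = 1.53507.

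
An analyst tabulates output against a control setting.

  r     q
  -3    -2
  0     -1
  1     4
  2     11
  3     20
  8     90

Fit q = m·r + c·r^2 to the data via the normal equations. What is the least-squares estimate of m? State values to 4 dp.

m = 3.5919

Compute the Gram sums: Σr·r = 87, Σr·r^2 = 521, Σr^2·r^2 = 4275.
And Σr·q = 812, Σr^2·q = 5970.
AᵀA·[m, c]ᵀ = Aᵀq becomes [[87, 521]; [521, 4275]]·[m, c]ᵀ = [812, 5970]ᵀ.
Eliminating c: 4275·(row 1) − 521·(row 2) gives 100484·m = 4275·812 − 521·5970 = 360930, so m = 180465/50242.
Then c = (5970 − 521·(180465/50242))/4275 = 48169/50242.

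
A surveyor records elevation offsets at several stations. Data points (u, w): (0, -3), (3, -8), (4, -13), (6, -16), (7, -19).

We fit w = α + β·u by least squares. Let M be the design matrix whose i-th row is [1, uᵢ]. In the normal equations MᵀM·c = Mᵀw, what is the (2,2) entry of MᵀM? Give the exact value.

110

Row 2 ↔ basis u, column 2 ↔ basis u, so (MᵀM)_{2,2} = Σᵢ (u)·(u) = (0)·(0) + (3)·(3) + (4)·(4) + (6)·(6) + (7)·(7) = 110.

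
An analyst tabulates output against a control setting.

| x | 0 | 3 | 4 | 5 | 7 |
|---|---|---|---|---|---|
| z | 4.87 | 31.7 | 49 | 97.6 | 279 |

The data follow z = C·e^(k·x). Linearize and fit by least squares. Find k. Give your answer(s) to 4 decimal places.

With ln zᵢ as the transformed response and xᵢ as the regressor:
Σx = 19.0000, Σ(x)² = 99.0000, Σln z = 19.1433, Σx·ln z = 88.2591.
Equations: 99.0000·k + 19.0000·ln C = 88.2591;  19.0000·k + 5·ln C = 19.1433.
Solving (det = 134.0000): k = 0.57890, ln C = 1.62885.

k = 0.5789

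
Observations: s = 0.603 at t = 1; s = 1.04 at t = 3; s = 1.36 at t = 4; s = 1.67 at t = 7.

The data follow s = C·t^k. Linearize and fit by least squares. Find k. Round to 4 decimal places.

Taking logs, ln s = k·ln t + ln C, so regress ln s on ln t.
Sums: Σln t = 4.4308, Σ(ln t)² = 6.9153, Σln s = 0.3537, Σln t·ln s = 1.4673.
Normal system: [[6.9153, 4.4308]; [4.4308, 4]]·[k, ln C]ᵀ = [1.4673, 0.3537]ᵀ.
Slope k = (n·Σln t·ln s − Σln t·Σln s)/(n·Σ(ln t)² − (Σln t)²) = (4·1.4673 − 4.4308·0.3537)/8.0292 = 0.53578; ln C = (Σln s − k·Σln t)/n = -0.50507.

k = 0.5358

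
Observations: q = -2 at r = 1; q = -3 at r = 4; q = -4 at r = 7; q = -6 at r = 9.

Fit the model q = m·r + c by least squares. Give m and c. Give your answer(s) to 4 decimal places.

m = -0.4694, c = -1.2857

The normal equations are: 147·m + 21·c = -96;  21·m + 4·c = -15.
Eliminating c: 4·(row 1) − 21·(row 2) gives 147·m = 4·(-96) − 21·(-15) = -69, so m = -23/49.
Then c = ((-15) − 21·(-23/49))/4 = -9/7.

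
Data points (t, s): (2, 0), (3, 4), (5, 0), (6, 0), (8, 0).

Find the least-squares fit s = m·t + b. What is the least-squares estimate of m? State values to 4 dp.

From the data, Σt·t = 138, Σt = 24, Σ1 = 5.
Moment sums: Σt·s = 12, Σs = 4.
Δ = 138·5 − 24² = 114.
m = (12·5 − 24·4)/114 = -6/19; b = (138·4 − 24·12)/114 = 44/19.

m = -0.3158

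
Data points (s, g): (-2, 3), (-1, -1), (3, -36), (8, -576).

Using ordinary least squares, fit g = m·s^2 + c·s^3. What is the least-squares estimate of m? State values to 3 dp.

AᵀA·[m, c]ᵀ = Aᵀg reads: 4194·m + 32978·c = -37177;  32978·m + 262938·c = -295907.
Eliminating c: 262938·(row 1) − 32978·(row 2) gives 15213488·m = 262938·(-37177) − 32978·(-295907) = -16824980, so m = -4206245/3803372.
Then c = ((-295907) − 32978·(-4206245/3803372))/262938 = -3752713/3803372.

m = -1.106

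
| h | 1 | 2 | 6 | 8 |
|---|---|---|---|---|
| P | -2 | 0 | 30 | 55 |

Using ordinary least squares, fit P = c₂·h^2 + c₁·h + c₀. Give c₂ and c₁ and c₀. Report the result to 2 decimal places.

c₂ = 0.90, c₁ = 0.10, c₀ = -3.33

The normal equations are: 5409·c₂ + 737·c₁ + 105·c₀ = 4598;  737·c₂ + 105·c₁ + 17·c₀ = 618;  105·c₂ + 17·c₁ + 4·c₀ = 83.
Solving the 3×3 system (Gaussian elimination) gives c₂ = 2109/2342, c₁ = 245/2342, c₀ = -3903/1171.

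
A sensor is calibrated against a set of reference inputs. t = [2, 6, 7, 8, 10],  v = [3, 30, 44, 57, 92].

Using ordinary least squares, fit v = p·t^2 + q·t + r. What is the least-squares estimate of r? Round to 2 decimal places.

Entries of MᵀM: Σt^2·t^2 = 17809, Σt^2·t = 2079, Σt^2 = 253, Σt·t = 253, Σt = 33, Σ1 = 5.
Right-hand side: Σt^2·v = 16096, Σt·v = 1870, Σv = 226.
So MᵀM·[p, q, r]ᵀ = Mᵀv: [[17809, 2079, 253]; [2079, 253, 33]; [253, 33, 5]]·[p, q, r]ᵀ = [16096, 1870, 226]ᵀ.
Inverting the 3×3 Gram matrix, [p, q, r]ᵀ = [1046/1001, -1399/1001, 141/91]ᵀ.

r = 1.55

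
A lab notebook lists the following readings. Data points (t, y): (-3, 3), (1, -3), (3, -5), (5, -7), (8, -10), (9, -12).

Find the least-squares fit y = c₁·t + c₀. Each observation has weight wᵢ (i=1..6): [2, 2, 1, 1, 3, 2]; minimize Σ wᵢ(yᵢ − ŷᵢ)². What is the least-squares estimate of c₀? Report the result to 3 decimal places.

XᵀWX·[c₁, c₀]ᵀ = XᵀWy reads: 408·c₁ + 46·c₀ = -530;  46·c₁ + 11·c₀ = -66.
Δ = 408·11 − 46² = 2372.
c₁ = ((-530)·11 − 46·(-66))/2372 = -1397/1186; c₀ = (408·(-66) − 46·(-530))/2372 = -637/593.

c₀ = -1.074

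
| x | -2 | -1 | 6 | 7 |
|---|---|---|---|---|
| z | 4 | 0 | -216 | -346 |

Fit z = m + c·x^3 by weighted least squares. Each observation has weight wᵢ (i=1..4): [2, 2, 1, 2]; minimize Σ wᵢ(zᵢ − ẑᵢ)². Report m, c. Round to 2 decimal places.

Sums needed: Σwᵢ·1 = 7, Σwᵢ·x^3 = 884, Σwᵢ·x^3·x^3 = 282084.
Right-hand side: Σwᵢ·z = -900, Σwᵢ·x^3·z = -284076.
Normal equations: [[7, 884]; [884, 282084]]·[m, c]ᵀ = [-900, -284076]ᵀ.
Eliminating c: 282084·(row 1) − 884·(row 2) gives 1193132·m = 282084·(-900) − 884·(-284076) = -2752416, so m = -688104/298283.
Then c = ((-284076) − 884·(-688104/298283))/282084 = -298233/298283.

m = -2.31, c = -1.00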